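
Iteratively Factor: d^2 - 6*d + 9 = (d - 3)*(d - 3)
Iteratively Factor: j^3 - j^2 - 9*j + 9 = (j - 1)*(j^2 - 9) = (j - 1)*(j + 3)*(j - 3)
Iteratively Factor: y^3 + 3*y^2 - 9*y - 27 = (y - 3)*(y^2 + 6*y + 9) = (y - 3)*(y + 3)*(y + 3)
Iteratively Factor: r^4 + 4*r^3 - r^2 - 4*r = (r - 1)*(r^3 + 5*r^2 + 4*r) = (r - 1)*(r + 1)*(r^2 + 4*r) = (r - 1)*(r + 1)*(r + 4)*(r)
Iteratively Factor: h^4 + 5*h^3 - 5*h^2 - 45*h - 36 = (h - 3)*(h^3 + 8*h^2 + 19*h + 12) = (h - 3)*(h + 3)*(h^2 + 5*h + 4) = (h - 3)*(h + 1)*(h + 3)*(h + 4)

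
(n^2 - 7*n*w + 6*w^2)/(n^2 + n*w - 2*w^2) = (n - 6*w)/(n + 2*w)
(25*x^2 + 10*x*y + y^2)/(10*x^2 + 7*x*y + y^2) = (5*x + y)/(2*x + y)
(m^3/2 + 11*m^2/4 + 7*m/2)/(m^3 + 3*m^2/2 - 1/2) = m*(2*m^2 + 11*m + 14)/(2*(2*m^3 + 3*m^2 - 1))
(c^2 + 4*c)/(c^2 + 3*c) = (c + 4)/(c + 3)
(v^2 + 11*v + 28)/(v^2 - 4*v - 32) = (v + 7)/(v - 8)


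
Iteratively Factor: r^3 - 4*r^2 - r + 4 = (r + 1)*(r^2 - 5*r + 4) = (r - 4)*(r + 1)*(r - 1)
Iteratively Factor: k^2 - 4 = (k - 2)*(k + 2)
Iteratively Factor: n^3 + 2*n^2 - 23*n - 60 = (n + 4)*(n^2 - 2*n - 15) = (n - 5)*(n + 4)*(n + 3)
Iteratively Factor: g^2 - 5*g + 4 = (g - 4)*(g - 1)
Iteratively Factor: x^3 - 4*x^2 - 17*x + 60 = (x - 5)*(x^2 + x - 12) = (x - 5)*(x + 4)*(x - 3)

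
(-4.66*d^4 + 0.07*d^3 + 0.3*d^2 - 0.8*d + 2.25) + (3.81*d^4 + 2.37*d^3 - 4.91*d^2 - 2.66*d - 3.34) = -0.85*d^4 + 2.44*d^3 - 4.61*d^2 - 3.46*d - 1.09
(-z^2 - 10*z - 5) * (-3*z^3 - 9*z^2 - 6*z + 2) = 3*z^5 + 39*z^4 + 111*z^3 + 103*z^2 + 10*z - 10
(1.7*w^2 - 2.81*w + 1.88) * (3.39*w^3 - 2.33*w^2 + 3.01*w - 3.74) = 5.763*w^5 - 13.4869*w^4 + 18.0375*w^3 - 19.1965*w^2 + 16.1682*w - 7.0312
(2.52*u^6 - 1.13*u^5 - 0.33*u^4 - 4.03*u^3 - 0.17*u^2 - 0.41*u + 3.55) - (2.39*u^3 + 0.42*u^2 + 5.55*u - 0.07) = 2.52*u^6 - 1.13*u^5 - 0.33*u^4 - 6.42*u^3 - 0.59*u^2 - 5.96*u + 3.62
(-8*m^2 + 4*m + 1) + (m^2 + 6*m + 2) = -7*m^2 + 10*m + 3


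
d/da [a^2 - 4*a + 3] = 2*a - 4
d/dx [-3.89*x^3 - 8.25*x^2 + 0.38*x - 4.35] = -11.67*x^2 - 16.5*x + 0.38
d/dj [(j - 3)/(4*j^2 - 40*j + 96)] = (j^2 - 10*j - 2*(j - 5)*(j - 3) + 24)/(4*(j^2 - 10*j + 24)^2)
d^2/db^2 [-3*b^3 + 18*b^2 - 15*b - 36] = 36 - 18*b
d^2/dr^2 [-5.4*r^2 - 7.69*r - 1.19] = -10.8000000000000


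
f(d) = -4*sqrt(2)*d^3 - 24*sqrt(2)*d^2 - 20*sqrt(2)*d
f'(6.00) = -1046.52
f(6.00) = -2613.47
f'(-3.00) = 22.63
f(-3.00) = -67.88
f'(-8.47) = -670.81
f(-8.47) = 1241.96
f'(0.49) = -65.62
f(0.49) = -22.67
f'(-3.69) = -8.87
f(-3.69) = -73.56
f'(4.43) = -662.05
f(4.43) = -1283.19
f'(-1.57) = 36.46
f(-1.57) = -17.36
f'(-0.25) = -12.37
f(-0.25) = 5.04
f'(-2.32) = 37.86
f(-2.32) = -46.43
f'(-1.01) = 22.97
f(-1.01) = -0.23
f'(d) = -12*sqrt(2)*d^2 - 48*sqrt(2)*d - 20*sqrt(2)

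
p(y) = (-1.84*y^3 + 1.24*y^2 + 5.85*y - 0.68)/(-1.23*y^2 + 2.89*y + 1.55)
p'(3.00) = -91.73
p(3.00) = 25.47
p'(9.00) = 1.41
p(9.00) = 16.50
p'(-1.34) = 2.19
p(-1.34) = 0.41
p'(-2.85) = 1.50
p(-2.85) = -2.12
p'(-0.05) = 5.56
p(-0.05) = -0.69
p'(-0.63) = 23.55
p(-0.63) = 4.50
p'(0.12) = 3.20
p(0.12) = 0.02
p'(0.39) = 1.88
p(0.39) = 0.68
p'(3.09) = -42.86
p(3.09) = 19.82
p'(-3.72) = 1.48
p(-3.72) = -3.41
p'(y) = (2.46*y - 2.89)*(-1.84*y^3 + 1.24*y^2 + 5.85*y - 0.68)/(-1.23*y^2 + 2.89*y + 1.55)^2 + (-5.52*y^2 + 2.48*y + 5.85)/(-1.23*y^2 + 2.89*y + 1.55) = (2.2632*y^4 - 10.6352*y^3 + 2.2231*y^2 + 2.1712*y + 11.0327)/(1.5129*y^4 - 7.1094*y^3 + 4.5391*y^2 + 8.959*y + 2.4025)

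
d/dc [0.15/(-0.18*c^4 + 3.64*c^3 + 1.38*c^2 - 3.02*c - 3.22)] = (0.108*c^3 - 1.638*c^2 - 0.414*c + 0.453)/(0.18*c^4 - 3.64*c^3 - 1.38*c^2 + 3.02*c + 3.22)^2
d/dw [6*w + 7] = 6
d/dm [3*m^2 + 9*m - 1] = 6*m + 9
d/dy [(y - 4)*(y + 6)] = 2*y + 2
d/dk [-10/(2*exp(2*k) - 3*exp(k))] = 10*(4*exp(k) - 3)*exp(-k)/(2*exp(k) - 3)^2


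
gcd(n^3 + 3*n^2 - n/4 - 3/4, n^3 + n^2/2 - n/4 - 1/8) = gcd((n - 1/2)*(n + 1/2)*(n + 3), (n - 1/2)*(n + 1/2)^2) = n^2 - 1/4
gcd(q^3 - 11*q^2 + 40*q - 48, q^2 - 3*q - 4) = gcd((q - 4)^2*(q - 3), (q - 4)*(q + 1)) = q - 4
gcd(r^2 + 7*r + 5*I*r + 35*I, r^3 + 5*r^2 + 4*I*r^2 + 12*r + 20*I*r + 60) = 1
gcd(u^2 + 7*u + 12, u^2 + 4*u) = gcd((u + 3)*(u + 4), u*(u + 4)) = u + 4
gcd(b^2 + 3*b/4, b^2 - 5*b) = b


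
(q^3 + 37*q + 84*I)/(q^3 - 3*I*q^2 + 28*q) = (q + 3*I)/q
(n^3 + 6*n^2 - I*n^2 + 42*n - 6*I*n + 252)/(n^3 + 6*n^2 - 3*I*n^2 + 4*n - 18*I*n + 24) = (n^2 - I*n + 42)/(n^2 - 3*I*n + 4)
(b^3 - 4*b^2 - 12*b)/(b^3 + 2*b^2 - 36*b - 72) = b/(b + 6)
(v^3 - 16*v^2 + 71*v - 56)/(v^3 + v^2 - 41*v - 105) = (v^2 - 9*v + 8)/(v^2 + 8*v + 15)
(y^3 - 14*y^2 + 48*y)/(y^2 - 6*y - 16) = y*(y - 6)/(y + 2)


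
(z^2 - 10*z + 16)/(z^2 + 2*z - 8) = (z - 8)/(z + 4)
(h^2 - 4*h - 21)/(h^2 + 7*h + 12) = (h - 7)/(h + 4)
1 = 1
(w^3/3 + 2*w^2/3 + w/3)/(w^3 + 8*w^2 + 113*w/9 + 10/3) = 3*w*(w^2 + 2*w + 1)/(9*w^3 + 72*w^2 + 113*w + 30)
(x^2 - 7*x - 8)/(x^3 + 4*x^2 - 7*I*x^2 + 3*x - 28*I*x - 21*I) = (x - 8)/(x^2 + x*(3 - 7*I) - 21*I)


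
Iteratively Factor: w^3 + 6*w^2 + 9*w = (w + 3)*(w^2 + 3*w) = (w + 3)^2*(w)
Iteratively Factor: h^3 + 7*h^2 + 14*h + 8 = (h + 2)*(h^2 + 5*h + 4) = (h + 1)*(h + 2)*(h + 4)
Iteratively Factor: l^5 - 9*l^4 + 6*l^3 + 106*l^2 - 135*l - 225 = (l + 3)*(l^4 - 12*l^3 + 42*l^2 - 20*l - 75) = (l - 5)*(l + 3)*(l^3 - 7*l^2 + 7*l + 15) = (l - 5)^2*(l + 3)*(l^2 - 2*l - 3) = (l - 5)^2*(l - 3)*(l + 3)*(l + 1)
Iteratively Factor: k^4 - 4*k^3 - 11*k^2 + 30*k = (k - 2)*(k^3 - 2*k^2 - 15*k) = (k - 2)*(k + 3)*(k^2 - 5*k) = k*(k - 2)*(k + 3)*(k - 5)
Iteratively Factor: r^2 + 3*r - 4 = (r + 4)*(r - 1)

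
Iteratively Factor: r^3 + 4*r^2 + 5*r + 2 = (r + 2)*(r^2 + 2*r + 1) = (r + 1)*(r + 2)*(r + 1)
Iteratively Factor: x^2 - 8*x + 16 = (x - 4)*(x - 4)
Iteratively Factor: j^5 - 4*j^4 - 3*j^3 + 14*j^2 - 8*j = (j - 1)*(j^4 - 3*j^3 - 6*j^2 + 8*j) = (j - 4)*(j - 1)*(j^3 + j^2 - 2*j) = (j - 4)*(j - 1)*(j + 2)*(j^2 - j) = j*(j - 4)*(j - 1)*(j + 2)*(j - 1)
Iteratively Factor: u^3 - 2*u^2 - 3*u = (u + 1)*(u^2 - 3*u) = (u - 3)*(u + 1)*(u)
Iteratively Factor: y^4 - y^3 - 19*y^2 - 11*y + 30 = (y - 5)*(y^3 + 4*y^2 + y - 6) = (y - 5)*(y + 3)*(y^2 + y - 2) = (y - 5)*(y + 2)*(y + 3)*(y - 1)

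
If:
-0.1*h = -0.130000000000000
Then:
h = 1.30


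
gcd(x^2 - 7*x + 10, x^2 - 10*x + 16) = x - 2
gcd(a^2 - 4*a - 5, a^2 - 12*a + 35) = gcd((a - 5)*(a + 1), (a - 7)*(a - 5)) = a - 5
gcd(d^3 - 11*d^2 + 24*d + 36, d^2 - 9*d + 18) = d - 6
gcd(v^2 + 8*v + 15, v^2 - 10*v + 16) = 1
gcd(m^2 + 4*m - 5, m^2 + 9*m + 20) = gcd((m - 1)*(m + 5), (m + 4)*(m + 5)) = m + 5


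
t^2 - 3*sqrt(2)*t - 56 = (t - 7*sqrt(2))*(t + 4*sqrt(2))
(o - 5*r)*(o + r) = o^2 - 4*o*r - 5*r^2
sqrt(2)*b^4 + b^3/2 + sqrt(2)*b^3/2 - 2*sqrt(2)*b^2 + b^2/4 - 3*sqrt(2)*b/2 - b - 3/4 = (b - 3/2)*(b + 1)^2*(sqrt(2)*b + 1/2)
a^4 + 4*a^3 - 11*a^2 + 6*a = a*(a - 1)^2*(a + 6)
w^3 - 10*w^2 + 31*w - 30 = (w - 5)*(w - 3)*(w - 2)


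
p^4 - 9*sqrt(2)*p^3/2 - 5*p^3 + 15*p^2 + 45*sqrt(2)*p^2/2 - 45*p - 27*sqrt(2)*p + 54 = (p - 3)*(p - 2)*(p - 3*sqrt(2))*(p - 3*sqrt(2)/2)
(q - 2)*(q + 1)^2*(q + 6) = q^4 + 6*q^3 - 3*q^2 - 20*q - 12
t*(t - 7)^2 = t^3 - 14*t^2 + 49*t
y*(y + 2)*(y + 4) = y^3 + 6*y^2 + 8*y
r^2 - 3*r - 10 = (r - 5)*(r + 2)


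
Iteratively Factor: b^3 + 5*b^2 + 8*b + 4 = (b + 2)*(b^2 + 3*b + 2) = (b + 2)^2*(b + 1)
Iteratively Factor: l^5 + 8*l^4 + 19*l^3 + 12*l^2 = (l + 1)*(l^4 + 7*l^3 + 12*l^2) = (l + 1)*(l + 4)*(l^3 + 3*l^2) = l*(l + 1)*(l + 4)*(l^2 + 3*l) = l^2*(l + 1)*(l + 4)*(l + 3)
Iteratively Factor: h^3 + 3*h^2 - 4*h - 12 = (h + 3)*(h^2 - 4) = (h + 2)*(h + 3)*(h - 2)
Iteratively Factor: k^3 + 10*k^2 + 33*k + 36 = (k + 3)*(k^2 + 7*k + 12) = (k + 3)^2*(k + 4)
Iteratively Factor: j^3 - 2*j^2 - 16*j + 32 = (j - 4)*(j^2 + 2*j - 8) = (j - 4)*(j + 4)*(j - 2)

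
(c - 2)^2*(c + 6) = c^3 + 2*c^2 - 20*c + 24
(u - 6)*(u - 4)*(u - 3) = u^3 - 13*u^2 + 54*u - 72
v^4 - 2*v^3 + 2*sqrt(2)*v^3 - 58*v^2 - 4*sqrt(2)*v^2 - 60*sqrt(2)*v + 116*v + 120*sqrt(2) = (v - 2)*(v - 5*sqrt(2))*(v + sqrt(2))*(v + 6*sqrt(2))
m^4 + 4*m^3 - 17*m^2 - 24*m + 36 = (m - 3)*(m - 1)*(m + 2)*(m + 6)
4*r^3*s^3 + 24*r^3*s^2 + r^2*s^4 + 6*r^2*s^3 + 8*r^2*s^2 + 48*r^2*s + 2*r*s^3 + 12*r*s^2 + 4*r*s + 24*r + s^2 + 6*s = (4*r + s)*(s + 6)*(r*s + 1)^2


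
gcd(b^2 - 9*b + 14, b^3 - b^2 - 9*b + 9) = 1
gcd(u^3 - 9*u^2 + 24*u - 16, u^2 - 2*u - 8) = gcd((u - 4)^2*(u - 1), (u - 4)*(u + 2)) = u - 4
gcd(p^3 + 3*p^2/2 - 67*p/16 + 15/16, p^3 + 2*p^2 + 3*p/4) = 1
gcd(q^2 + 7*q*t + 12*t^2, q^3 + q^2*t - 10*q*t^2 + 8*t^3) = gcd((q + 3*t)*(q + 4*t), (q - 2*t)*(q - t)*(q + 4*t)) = q + 4*t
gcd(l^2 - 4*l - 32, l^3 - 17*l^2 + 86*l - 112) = l - 8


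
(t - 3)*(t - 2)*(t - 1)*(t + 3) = t^4 - 3*t^3 - 7*t^2 + 27*t - 18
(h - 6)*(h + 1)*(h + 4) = h^3 - h^2 - 26*h - 24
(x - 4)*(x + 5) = x^2 + x - 20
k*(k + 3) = k^2 + 3*k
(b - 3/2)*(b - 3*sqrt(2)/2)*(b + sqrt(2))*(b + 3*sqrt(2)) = b^4 - 3*b^3/2 + 5*sqrt(2)*b^3/2 - 6*b^2 - 15*sqrt(2)*b^2/4 - 9*sqrt(2)*b + 9*b + 27*sqrt(2)/2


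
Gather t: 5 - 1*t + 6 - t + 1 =12 - 2*t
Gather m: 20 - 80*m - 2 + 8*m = 18 - 72*m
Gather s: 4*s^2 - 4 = 4*s^2 - 4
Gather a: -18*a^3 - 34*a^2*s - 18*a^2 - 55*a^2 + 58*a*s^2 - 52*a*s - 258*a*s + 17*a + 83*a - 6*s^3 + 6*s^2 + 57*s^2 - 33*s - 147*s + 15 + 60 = -18*a^3 + a^2*(-34*s - 73) + a*(58*s^2 - 310*s + 100) - 6*s^3 + 63*s^2 - 180*s + 75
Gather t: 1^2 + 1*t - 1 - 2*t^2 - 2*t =-2*t^2 - t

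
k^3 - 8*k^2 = k^2*(k - 8)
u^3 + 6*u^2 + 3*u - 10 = (u - 1)*(u + 2)*(u + 5)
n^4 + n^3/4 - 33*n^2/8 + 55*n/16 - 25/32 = (n - 5/4)*(n - 1/2)^2*(n + 5/2)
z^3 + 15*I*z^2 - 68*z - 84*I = (z + 2*I)*(z + 6*I)*(z + 7*I)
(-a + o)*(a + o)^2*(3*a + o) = -3*a^4 - 4*a^3*o + 2*a^2*o^2 + 4*a*o^3 + o^4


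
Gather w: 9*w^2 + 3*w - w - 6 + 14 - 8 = 9*w^2 + 2*w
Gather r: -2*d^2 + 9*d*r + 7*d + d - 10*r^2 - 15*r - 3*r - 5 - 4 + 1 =-2*d^2 + 8*d - 10*r^2 + r*(9*d - 18) - 8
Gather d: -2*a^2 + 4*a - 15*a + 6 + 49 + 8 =-2*a^2 - 11*a + 63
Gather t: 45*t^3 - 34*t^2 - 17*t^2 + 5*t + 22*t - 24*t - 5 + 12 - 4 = 45*t^3 - 51*t^2 + 3*t + 3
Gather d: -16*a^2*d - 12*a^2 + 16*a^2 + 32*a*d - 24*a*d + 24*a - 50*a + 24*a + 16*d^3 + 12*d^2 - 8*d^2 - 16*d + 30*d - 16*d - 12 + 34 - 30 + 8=4*a^2 - 2*a + 16*d^3 + 4*d^2 + d*(-16*a^2 + 8*a - 2)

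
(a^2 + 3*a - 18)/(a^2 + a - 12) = (a + 6)/(a + 4)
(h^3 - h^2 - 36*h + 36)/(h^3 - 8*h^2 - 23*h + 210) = (h^2 + 5*h - 6)/(h^2 - 2*h - 35)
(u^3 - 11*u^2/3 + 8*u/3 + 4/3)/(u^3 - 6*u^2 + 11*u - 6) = (3*u^2 - 5*u - 2)/(3*(u^2 - 4*u + 3))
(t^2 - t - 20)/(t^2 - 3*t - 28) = (t - 5)/(t - 7)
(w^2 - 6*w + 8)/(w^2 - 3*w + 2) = (w - 4)/(w - 1)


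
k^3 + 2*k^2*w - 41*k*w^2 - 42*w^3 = (k - 6*w)*(k + w)*(k + 7*w)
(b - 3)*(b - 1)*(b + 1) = b^3 - 3*b^2 - b + 3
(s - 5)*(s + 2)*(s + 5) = s^3 + 2*s^2 - 25*s - 50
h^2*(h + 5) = h^3 + 5*h^2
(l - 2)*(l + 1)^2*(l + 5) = l^4 + 5*l^3 - 3*l^2 - 17*l - 10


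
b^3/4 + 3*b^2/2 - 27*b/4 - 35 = (b/4 + 1)*(b - 5)*(b + 7)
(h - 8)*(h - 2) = h^2 - 10*h + 16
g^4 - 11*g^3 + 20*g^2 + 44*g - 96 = (g - 8)*(g - 3)*(g - 2)*(g + 2)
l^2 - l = l*(l - 1)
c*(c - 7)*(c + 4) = c^3 - 3*c^2 - 28*c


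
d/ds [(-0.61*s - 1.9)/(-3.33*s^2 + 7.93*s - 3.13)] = (-2.0313*s^2 - 12.654*s + 16.9763)/(11.0889*s^4 - 52.8138*s^3 + 83.7307*s^2 - 49.6418*s + 9.7969)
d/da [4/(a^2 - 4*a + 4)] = 8*(2 - a)/(a^2 - 4*a + 4)^2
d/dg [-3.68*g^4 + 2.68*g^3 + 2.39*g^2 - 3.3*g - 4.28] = -14.72*g^3 + 8.04*g^2 + 4.78*g - 3.3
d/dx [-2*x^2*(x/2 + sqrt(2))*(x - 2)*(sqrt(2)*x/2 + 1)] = x*(-5*sqrt(2)*x^3 - 24*x^2 + 8*sqrt(2)*x^2 - 12*sqrt(2)*x + 36*x + 16*sqrt(2))/2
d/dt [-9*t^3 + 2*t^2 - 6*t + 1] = -27*t^2 + 4*t - 6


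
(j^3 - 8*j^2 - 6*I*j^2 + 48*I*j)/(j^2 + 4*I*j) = (j^2 - 8*j - 6*I*j + 48*I)/(j + 4*I)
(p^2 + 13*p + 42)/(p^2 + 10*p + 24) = (p + 7)/(p + 4)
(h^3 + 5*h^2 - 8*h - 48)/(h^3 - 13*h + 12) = (h + 4)/(h - 1)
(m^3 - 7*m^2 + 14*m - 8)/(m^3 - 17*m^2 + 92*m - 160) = (m^2 - 3*m + 2)/(m^2 - 13*m + 40)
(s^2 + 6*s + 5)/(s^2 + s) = (s + 5)/s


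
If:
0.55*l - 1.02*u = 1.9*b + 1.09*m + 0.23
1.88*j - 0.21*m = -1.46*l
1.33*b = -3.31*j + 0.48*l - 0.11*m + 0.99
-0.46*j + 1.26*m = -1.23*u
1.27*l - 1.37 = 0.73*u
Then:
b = -0.27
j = 0.32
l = -0.11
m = 2.13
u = -2.06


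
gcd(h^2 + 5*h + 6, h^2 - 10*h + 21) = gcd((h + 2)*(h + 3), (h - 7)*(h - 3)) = 1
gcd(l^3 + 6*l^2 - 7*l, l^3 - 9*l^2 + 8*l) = l^2 - l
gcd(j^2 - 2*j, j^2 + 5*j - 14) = j - 2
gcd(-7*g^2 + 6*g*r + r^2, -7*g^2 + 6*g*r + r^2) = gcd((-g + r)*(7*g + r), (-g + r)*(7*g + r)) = -7*g^2 + 6*g*r + r^2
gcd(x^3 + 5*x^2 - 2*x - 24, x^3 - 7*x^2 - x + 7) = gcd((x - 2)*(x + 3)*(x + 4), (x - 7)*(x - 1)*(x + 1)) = 1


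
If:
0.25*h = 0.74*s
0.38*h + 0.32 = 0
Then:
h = -0.84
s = -0.28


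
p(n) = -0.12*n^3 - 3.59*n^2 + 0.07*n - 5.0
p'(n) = -0.36*n^2 - 7.18*n + 0.07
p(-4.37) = -63.85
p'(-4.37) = 24.57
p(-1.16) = -9.72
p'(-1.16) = 7.91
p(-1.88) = -17.02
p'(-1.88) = 12.30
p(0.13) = -5.05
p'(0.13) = -0.87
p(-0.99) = -8.47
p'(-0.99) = 6.83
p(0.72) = -6.86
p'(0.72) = -5.29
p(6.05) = -162.55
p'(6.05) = -56.55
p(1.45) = -12.81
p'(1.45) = -11.10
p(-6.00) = -108.74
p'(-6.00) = 30.19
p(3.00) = -40.34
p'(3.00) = -24.71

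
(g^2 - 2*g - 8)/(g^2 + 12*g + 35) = (g^2 - 2*g - 8)/(g^2 + 12*g + 35)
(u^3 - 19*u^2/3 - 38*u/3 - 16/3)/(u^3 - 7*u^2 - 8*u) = (u + 2/3)/u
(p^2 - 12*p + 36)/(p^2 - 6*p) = (p - 6)/p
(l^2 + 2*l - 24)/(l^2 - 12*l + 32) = (l + 6)/(l - 8)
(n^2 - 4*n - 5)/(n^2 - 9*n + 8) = (n^2 - 4*n - 5)/(n^2 - 9*n + 8)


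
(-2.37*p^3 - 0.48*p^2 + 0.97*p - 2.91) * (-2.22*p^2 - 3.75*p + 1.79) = 5.2614*p^5 + 9.9531*p^4 - 4.5957*p^3 + 1.9635*p^2 + 12.6488*p - 5.2089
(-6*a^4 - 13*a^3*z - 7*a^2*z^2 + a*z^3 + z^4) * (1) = -6*a^4 - 13*a^3*z - 7*a^2*z^2 + a*z^3 + z^4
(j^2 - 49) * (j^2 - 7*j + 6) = j^4 - 7*j^3 - 43*j^2 + 343*j - 294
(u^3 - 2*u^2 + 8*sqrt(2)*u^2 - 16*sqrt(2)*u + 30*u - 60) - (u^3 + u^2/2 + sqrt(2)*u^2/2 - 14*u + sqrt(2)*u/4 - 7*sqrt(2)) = -5*u^2/2 + 15*sqrt(2)*u^2/2 - 65*sqrt(2)*u/4 + 44*u - 60 + 7*sqrt(2)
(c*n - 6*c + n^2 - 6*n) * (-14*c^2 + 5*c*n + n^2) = -14*c^3*n + 84*c^3 - 9*c^2*n^2 + 54*c^2*n + 6*c*n^3 - 36*c*n^2 + n^4 - 6*n^3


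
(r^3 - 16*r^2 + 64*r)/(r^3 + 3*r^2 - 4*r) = (r^2 - 16*r + 64)/(r^2 + 3*r - 4)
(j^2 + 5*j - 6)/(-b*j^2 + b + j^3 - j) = (-j - 6)/(b*j + b - j^2 - j)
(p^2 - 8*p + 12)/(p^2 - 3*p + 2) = (p - 6)/(p - 1)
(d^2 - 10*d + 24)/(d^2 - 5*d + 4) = (d - 6)/(d - 1)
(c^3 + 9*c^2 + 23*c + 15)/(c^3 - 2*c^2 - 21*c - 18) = (c + 5)/(c - 6)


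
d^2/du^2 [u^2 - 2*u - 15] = 2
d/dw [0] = 0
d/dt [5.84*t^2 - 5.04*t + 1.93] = 11.68*t - 5.04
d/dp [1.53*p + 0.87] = 1.53000000000000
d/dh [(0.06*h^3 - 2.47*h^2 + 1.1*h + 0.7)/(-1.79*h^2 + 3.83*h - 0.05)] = (-0.1074*h^4 + 0.459599999999998*h^3 - 7.5001*h^2 + 2.753*h - 2.736)/(3.2041*h^4 - 13.7114*h^3 + 14.8479*h^2 - 0.383*h + 0.0025)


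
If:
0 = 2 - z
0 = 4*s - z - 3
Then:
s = 5/4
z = 2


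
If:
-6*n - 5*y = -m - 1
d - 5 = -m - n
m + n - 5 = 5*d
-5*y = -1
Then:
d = 0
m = 30/7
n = 5/7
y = 1/5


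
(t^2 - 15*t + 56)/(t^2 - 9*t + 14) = (t - 8)/(t - 2)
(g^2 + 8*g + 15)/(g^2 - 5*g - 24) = (g + 5)/(g - 8)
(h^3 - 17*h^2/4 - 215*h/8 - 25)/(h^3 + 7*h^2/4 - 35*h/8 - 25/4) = (h - 8)/(h - 2)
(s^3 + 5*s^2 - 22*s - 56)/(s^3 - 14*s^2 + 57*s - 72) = (s^3 + 5*s^2 - 22*s - 56)/(s^3 - 14*s^2 + 57*s - 72)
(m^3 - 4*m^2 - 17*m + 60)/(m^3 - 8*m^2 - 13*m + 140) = (m - 3)/(m - 7)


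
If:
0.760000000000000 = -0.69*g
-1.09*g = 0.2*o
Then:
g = -1.10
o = 6.00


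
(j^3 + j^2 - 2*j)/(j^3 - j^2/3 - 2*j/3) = 3*(j + 2)/(3*j + 2)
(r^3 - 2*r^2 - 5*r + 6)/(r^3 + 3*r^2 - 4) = (r - 3)/(r + 2)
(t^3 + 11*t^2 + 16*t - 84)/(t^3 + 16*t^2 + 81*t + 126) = (t - 2)/(t + 3)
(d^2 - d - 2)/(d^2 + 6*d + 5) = (d - 2)/(d + 5)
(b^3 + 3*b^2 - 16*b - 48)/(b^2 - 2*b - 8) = (b^2 + 7*b + 12)/(b + 2)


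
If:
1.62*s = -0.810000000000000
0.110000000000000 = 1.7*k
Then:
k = 0.06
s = -0.50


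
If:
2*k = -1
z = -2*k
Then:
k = -1/2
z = 1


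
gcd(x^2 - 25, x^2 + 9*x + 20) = x + 5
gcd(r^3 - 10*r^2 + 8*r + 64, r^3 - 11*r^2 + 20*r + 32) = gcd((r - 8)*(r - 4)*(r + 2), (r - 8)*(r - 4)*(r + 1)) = r^2 - 12*r + 32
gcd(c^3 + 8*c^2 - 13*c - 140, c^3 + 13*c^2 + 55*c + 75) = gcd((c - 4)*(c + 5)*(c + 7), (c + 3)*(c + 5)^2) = c + 5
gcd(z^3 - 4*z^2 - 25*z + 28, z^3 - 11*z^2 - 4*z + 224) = z^2 - 3*z - 28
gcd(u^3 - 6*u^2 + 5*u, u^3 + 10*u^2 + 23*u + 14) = 1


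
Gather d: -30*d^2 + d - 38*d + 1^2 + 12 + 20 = -30*d^2 - 37*d + 33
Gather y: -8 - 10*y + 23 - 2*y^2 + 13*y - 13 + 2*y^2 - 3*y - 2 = 0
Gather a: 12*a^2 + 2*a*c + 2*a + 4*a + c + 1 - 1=12*a^2 + a*(2*c + 6) + c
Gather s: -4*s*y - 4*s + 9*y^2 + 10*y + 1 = s*(-4*y - 4) + 9*y^2 + 10*y + 1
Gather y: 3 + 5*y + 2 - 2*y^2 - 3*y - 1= -2*y^2 + 2*y + 4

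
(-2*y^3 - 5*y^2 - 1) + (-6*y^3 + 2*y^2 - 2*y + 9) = -8*y^3 - 3*y^2 - 2*y + 8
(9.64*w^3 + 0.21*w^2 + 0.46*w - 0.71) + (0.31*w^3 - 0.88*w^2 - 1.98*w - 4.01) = 9.95*w^3 - 0.67*w^2 - 1.52*w - 4.72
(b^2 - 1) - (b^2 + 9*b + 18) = -9*b - 19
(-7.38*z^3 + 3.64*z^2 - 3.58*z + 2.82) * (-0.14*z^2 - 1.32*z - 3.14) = 1.0332*z^5 + 9.232*z^4 + 18.8696*z^3 - 7.0988*z^2 + 7.5188*z - 8.8548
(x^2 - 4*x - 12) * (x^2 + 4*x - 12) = x^4 - 40*x^2 + 144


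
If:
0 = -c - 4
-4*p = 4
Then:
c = -4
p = -1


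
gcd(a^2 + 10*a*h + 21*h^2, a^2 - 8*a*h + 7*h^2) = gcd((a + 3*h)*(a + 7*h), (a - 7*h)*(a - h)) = 1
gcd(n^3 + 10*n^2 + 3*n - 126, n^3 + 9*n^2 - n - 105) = n^2 + 4*n - 21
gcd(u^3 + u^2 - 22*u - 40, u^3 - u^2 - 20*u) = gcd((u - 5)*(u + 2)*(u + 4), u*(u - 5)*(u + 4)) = u^2 - u - 20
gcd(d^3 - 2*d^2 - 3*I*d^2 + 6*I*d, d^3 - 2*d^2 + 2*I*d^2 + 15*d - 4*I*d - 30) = d^2 + d*(-2 - 3*I) + 6*I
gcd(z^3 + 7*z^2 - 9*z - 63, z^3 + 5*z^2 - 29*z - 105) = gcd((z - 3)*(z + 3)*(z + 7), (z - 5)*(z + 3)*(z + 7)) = z^2 + 10*z + 21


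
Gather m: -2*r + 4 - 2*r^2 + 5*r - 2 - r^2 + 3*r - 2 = -3*r^2 + 6*r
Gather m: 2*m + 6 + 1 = 2*m + 7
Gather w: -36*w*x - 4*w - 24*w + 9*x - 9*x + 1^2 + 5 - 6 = w*(-36*x - 28)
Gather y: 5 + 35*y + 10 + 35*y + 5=70*y + 20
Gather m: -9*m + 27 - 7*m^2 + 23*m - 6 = -7*m^2 + 14*m + 21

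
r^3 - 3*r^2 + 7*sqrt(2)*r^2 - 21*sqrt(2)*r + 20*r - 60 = (r - 3)*(r + 2*sqrt(2))*(r + 5*sqrt(2))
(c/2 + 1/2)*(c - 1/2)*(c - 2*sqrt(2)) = c^3/2 - sqrt(2)*c^2 + c^2/4 - sqrt(2)*c/2 - c/4 + sqrt(2)/2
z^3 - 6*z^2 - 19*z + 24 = (z - 8)*(z - 1)*(z + 3)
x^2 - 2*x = x*(x - 2)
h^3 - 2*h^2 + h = h*(h - 1)^2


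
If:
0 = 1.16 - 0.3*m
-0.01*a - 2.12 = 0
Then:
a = -212.00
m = 3.87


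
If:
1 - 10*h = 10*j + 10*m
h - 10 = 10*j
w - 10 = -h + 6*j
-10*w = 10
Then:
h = 25/2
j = 1/4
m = -253/20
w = -1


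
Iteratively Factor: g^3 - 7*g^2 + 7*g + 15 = (g + 1)*(g^2 - 8*g + 15) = (g - 5)*(g + 1)*(g - 3)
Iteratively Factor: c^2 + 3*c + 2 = (c + 1)*(c + 2)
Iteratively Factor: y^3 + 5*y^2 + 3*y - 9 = (y + 3)*(y^2 + 2*y - 3) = (y - 1)*(y + 3)*(y + 3)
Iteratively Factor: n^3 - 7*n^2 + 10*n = (n)*(n^2 - 7*n + 10) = n*(n - 5)*(n - 2)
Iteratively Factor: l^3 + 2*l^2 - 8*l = (l + 4)*(l^2 - 2*l) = (l - 2)*(l + 4)*(l)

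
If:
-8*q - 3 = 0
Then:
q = -3/8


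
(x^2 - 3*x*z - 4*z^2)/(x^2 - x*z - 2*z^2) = (x - 4*z)/(x - 2*z)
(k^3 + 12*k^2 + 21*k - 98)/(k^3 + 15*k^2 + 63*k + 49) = (k - 2)/(k + 1)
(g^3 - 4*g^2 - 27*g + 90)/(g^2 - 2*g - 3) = (g^2 - g - 30)/(g + 1)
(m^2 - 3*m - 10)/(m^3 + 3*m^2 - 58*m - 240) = (m^2 - 3*m - 10)/(m^3 + 3*m^2 - 58*m - 240)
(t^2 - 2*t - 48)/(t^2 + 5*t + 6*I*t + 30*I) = (t^2 - 2*t - 48)/(t^2 + t*(5 + 6*I) + 30*I)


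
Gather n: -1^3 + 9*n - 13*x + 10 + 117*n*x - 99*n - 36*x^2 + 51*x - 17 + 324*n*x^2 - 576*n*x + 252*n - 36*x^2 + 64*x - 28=n*(324*x^2 - 459*x + 162) - 72*x^2 + 102*x - 36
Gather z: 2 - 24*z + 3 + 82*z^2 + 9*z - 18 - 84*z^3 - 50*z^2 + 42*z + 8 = -84*z^3 + 32*z^2 + 27*z - 5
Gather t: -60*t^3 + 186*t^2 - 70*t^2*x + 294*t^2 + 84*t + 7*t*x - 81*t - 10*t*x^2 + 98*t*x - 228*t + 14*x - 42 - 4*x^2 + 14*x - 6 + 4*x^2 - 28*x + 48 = -60*t^3 + t^2*(480 - 70*x) + t*(-10*x^2 + 105*x - 225)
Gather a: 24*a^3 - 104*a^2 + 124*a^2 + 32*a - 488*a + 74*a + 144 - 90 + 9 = 24*a^3 + 20*a^2 - 382*a + 63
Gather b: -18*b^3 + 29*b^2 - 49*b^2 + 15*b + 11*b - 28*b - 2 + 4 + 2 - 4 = -18*b^3 - 20*b^2 - 2*b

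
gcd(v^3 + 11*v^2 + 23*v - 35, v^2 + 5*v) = v + 5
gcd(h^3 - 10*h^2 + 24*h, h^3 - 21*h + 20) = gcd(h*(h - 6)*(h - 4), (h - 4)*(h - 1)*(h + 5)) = h - 4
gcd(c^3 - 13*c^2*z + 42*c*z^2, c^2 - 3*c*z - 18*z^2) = -c + 6*z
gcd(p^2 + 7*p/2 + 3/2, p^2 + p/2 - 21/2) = 1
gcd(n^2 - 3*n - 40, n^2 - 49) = 1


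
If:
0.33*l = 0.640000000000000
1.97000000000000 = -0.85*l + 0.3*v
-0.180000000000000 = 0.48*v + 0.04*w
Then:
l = 1.94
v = 12.06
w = -149.24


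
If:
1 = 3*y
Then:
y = 1/3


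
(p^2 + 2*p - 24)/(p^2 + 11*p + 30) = (p - 4)/(p + 5)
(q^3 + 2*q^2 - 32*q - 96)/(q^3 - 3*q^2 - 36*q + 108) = (q^2 + 8*q + 16)/(q^2 + 3*q - 18)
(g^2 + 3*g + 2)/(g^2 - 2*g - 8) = (g + 1)/(g - 4)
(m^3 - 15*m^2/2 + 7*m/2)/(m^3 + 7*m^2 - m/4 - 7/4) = 2*m*(m - 7)/(2*m^2 + 15*m + 7)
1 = 1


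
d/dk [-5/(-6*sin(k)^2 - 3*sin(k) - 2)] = -15*(4*sin(k) + 1)*cos(k)/(6*sin(k)^2 + 3*sin(k) + 2)^2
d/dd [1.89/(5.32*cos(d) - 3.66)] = 10.0548*sin(d)/(5.32*cos(d) - 3.66)^2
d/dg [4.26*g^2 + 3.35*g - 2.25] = 8.52*g + 3.35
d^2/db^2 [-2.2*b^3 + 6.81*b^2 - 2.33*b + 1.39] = 13.62 - 13.2*b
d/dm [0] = 0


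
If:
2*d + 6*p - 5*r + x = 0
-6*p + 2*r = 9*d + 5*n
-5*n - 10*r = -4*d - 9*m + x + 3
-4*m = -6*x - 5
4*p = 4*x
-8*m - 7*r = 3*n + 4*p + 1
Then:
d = -17831/19942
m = 4387/9971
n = 36135/19942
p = -10769/19942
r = -22209/19942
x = -10769/19942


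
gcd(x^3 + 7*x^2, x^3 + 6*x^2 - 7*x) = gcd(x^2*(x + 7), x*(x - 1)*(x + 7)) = x^2 + 7*x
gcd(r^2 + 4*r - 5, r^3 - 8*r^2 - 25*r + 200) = r + 5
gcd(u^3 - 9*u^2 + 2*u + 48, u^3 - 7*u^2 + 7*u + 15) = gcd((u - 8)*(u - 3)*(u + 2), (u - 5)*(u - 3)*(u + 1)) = u - 3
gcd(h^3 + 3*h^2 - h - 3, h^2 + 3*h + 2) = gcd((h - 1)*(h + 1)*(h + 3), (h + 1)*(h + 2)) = h + 1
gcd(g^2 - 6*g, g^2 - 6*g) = g^2 - 6*g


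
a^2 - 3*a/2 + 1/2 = (a - 1)*(a - 1/2)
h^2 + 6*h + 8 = (h + 2)*(h + 4)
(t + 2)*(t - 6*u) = t^2 - 6*t*u + 2*t - 12*u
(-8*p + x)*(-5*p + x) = 40*p^2 - 13*p*x + x^2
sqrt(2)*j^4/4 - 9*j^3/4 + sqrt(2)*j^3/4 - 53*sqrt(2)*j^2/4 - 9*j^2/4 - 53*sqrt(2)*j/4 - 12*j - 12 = (j/2 + 1/2)*(j - 8*sqrt(2))*(j + 3*sqrt(2))*(sqrt(2)*j/2 + 1/2)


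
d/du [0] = 0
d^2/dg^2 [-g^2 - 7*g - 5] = -2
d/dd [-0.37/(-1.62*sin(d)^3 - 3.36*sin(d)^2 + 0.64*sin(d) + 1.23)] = (-1.7982*sin(d)^2 - 2.4864*sin(d) + 0.2368)*cos(d)/(1.62*sin(d)^3 + 3.36*sin(d)^2 - 0.64*sin(d) - 1.23)^2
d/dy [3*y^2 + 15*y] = 6*y + 15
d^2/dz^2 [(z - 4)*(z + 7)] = 2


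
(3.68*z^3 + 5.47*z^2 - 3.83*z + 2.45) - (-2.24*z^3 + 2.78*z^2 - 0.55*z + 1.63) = 5.92*z^3 + 2.69*z^2 - 3.28*z + 0.82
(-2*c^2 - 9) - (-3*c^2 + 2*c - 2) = c^2 - 2*c - 7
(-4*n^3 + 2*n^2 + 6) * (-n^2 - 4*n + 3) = 4*n^5 + 14*n^4 - 20*n^3 - 24*n + 18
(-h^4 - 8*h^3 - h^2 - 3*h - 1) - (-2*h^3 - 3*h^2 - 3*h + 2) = -h^4 - 6*h^3 + 2*h^2 - 3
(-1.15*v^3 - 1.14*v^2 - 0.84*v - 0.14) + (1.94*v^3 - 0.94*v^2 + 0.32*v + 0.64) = 0.79*v^3 - 2.08*v^2 - 0.52*v + 0.5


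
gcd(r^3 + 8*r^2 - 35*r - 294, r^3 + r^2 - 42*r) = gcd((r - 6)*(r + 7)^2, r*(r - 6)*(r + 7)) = r^2 + r - 42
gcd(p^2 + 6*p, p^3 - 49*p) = p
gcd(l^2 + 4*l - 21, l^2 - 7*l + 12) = l - 3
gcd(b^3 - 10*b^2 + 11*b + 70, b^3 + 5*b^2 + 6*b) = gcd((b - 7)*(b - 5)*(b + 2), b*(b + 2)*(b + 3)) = b + 2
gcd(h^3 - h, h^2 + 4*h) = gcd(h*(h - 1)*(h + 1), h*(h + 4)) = h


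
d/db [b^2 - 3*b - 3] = 2*b - 3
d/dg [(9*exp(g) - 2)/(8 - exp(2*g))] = (9*exp(2*g) - 4*exp(g) + 72)*exp(g)/(exp(4*g) - 16*exp(2*g) + 64)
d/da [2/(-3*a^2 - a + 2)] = 2*(6*a + 1)/(3*a^2 + a - 2)^2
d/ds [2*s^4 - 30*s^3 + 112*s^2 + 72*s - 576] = 8*s^3 - 90*s^2 + 224*s + 72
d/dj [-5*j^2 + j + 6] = 1 - 10*j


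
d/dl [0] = 0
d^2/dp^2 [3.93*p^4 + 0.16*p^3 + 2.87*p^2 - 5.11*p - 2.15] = 47.16*p^2 + 0.96*p + 5.74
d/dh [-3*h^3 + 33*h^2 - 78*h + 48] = -9*h^2 + 66*h - 78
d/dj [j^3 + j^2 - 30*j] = 3*j^2 + 2*j - 30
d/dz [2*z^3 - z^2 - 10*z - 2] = 6*z^2 - 2*z - 10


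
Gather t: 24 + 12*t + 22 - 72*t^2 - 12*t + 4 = 50 - 72*t^2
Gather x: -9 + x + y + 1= x + y - 8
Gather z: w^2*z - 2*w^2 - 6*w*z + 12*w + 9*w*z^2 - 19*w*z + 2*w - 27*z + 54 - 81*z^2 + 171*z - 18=-2*w^2 + 14*w + z^2*(9*w - 81) + z*(w^2 - 25*w + 144) + 36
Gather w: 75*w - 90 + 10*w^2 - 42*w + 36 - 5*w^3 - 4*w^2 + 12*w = -5*w^3 + 6*w^2 + 45*w - 54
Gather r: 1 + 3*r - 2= 3*r - 1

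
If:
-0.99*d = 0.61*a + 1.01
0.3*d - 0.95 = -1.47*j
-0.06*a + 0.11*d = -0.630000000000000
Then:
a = 4.05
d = -3.52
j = 1.36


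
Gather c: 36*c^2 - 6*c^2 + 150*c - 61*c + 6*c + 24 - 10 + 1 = 30*c^2 + 95*c + 15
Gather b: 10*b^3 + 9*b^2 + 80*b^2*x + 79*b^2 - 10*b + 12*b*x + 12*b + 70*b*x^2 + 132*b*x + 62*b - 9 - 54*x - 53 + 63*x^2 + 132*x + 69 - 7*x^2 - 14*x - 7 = 10*b^3 + b^2*(80*x + 88) + b*(70*x^2 + 144*x + 64) + 56*x^2 + 64*x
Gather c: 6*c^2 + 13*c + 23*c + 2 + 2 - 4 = 6*c^2 + 36*c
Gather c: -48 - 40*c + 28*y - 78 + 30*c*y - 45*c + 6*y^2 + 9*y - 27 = c*(30*y - 85) + 6*y^2 + 37*y - 153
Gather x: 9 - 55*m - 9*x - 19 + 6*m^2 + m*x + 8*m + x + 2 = 6*m^2 - 47*m + x*(m - 8) - 8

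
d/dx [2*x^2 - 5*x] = 4*x - 5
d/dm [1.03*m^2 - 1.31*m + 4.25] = 2.06*m - 1.31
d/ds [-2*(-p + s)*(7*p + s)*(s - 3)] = 14*p^2 - 24*p*s + 36*p - 6*s^2 + 12*s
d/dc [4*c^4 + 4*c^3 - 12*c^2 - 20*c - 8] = 16*c^3 + 12*c^2 - 24*c - 20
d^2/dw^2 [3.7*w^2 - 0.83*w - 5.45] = 7.40000000000000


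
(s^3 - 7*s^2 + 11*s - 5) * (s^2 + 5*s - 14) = s^5 - 2*s^4 - 38*s^3 + 148*s^2 - 179*s + 70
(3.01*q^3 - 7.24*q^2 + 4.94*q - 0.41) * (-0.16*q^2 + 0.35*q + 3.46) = -0.4816*q^5 + 2.2119*q^4 + 7.0902*q^3 - 23.2558*q^2 + 16.9489*q - 1.4186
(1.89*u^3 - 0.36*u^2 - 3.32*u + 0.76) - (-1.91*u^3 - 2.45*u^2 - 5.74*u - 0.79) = 3.8*u^3 + 2.09*u^2 + 2.42*u + 1.55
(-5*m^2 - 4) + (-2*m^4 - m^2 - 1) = -2*m^4 - 6*m^2 - 5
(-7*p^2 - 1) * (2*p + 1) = -14*p^3 - 7*p^2 - 2*p - 1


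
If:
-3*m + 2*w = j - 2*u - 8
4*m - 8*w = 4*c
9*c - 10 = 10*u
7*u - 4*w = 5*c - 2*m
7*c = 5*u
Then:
No Solution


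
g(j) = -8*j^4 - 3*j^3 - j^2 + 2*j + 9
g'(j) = -32*j^3 - 9*j^2 - 2*j + 2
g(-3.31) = -860.07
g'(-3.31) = 1070.49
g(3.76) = -1756.06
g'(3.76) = -1833.79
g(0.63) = 7.85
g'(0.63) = -10.83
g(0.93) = 1.60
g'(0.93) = -33.38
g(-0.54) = 7.42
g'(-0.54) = 5.49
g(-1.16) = -4.47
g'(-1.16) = 42.16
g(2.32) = -260.97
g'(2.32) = -450.67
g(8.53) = -44261.84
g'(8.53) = -20530.72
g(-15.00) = -395121.00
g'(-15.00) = 106007.00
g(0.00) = 9.00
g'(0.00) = 2.00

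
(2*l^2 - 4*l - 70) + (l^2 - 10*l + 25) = 3*l^2 - 14*l - 45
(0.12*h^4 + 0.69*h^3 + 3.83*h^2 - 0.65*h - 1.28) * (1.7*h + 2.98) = 0.204*h^5 + 1.5306*h^4 + 8.5672*h^3 + 10.3084*h^2 - 4.113*h - 3.8144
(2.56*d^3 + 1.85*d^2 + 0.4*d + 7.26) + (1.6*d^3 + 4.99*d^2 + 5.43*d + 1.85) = 4.16*d^3 + 6.84*d^2 + 5.83*d + 9.11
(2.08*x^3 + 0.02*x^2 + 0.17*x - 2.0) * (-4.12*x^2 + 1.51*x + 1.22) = -8.5696*x^5 + 3.0584*x^4 + 1.8674*x^3 + 8.5211*x^2 - 2.8126*x - 2.44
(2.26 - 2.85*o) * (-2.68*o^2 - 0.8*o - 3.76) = 7.638*o^3 - 3.7768*o^2 + 8.908*o - 8.4976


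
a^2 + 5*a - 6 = (a - 1)*(a + 6)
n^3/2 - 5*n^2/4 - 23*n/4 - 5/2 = (n/2 + 1)*(n - 5)*(n + 1/2)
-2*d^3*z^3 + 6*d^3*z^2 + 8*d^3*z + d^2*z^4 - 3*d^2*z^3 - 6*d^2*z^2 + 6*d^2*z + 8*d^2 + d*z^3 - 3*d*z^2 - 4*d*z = (-2*d + z)*(z - 4)*(d*z + 1)*(d*z + d)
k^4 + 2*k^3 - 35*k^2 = k^2*(k - 5)*(k + 7)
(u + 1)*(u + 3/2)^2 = u^3 + 4*u^2 + 21*u/4 + 9/4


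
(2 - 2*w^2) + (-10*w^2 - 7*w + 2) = -12*w^2 - 7*w + 4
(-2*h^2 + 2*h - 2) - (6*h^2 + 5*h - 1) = -8*h^2 - 3*h - 1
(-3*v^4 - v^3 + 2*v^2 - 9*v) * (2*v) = -6*v^5 - 2*v^4 + 4*v^3 - 18*v^2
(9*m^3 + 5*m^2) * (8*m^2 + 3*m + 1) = 72*m^5 + 67*m^4 + 24*m^3 + 5*m^2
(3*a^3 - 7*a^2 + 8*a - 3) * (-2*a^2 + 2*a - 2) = -6*a^5 + 20*a^4 - 36*a^3 + 36*a^2 - 22*a + 6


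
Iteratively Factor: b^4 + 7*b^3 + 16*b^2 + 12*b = (b + 2)*(b^3 + 5*b^2 + 6*b) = (b + 2)^2*(b^2 + 3*b) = b*(b + 2)^2*(b + 3)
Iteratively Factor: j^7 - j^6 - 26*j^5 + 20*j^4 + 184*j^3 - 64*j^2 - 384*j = (j - 2)*(j^6 + j^5 - 24*j^4 - 28*j^3 + 128*j^2 + 192*j) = (j - 2)*(j + 2)*(j^5 - j^4 - 22*j^3 + 16*j^2 + 96*j) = (j - 2)*(j + 2)^2*(j^4 - 3*j^3 - 16*j^2 + 48*j) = (j - 3)*(j - 2)*(j + 2)^2*(j^3 - 16*j) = j*(j - 3)*(j - 2)*(j + 2)^2*(j^2 - 16) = j*(j - 3)*(j - 2)*(j + 2)^2*(j + 4)*(j - 4)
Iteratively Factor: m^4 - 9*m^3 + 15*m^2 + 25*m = (m - 5)*(m^3 - 4*m^2 - 5*m) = (m - 5)*(m + 1)*(m^2 - 5*m) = m*(m - 5)*(m + 1)*(m - 5)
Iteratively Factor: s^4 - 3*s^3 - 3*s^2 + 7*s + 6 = (s + 1)*(s^3 - 4*s^2 + s + 6) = (s - 3)*(s + 1)*(s^2 - s - 2) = (s - 3)*(s + 1)^2*(s - 2)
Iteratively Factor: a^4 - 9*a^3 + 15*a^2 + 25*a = (a + 1)*(a^3 - 10*a^2 + 25*a) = a*(a + 1)*(a^2 - 10*a + 25) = a*(a - 5)*(a + 1)*(a - 5)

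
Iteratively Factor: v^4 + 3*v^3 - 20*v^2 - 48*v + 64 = (v + 4)*(v^3 - v^2 - 16*v + 16) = (v + 4)^2*(v^2 - 5*v + 4) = (v - 4)*(v + 4)^2*(v - 1)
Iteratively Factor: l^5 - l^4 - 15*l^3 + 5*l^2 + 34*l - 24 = (l - 1)*(l^4 - 15*l^2 - 10*l + 24) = (l - 1)^2*(l^3 + l^2 - 14*l - 24) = (l - 1)^2*(l + 2)*(l^2 - l - 12) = (l - 1)^2*(l + 2)*(l + 3)*(l - 4)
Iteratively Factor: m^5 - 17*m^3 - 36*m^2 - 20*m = (m + 1)*(m^4 - m^3 - 16*m^2 - 20*m) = (m + 1)*(m + 2)*(m^3 - 3*m^2 - 10*m) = m*(m + 1)*(m + 2)*(m^2 - 3*m - 10) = m*(m - 5)*(m + 1)*(m + 2)*(m + 2)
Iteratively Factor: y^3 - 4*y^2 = (y)*(y^2 - 4*y) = y*(y - 4)*(y)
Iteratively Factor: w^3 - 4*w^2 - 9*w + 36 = (w - 4)*(w^2 - 9) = (w - 4)*(w - 3)*(w + 3)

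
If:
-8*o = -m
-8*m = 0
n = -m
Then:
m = 0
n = 0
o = 0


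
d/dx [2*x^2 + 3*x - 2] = 4*x + 3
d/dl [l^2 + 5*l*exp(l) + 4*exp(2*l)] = 5*l*exp(l) + 2*l + 8*exp(2*l) + 5*exp(l)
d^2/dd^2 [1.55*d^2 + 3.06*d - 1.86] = 3.10000000000000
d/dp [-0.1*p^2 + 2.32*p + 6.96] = 2.32 - 0.2*p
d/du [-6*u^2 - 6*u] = -12*u - 6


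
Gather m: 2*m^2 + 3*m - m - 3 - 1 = 2*m^2 + 2*m - 4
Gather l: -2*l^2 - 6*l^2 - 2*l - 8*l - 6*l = -8*l^2 - 16*l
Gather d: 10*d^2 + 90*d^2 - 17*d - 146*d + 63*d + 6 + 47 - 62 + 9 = 100*d^2 - 100*d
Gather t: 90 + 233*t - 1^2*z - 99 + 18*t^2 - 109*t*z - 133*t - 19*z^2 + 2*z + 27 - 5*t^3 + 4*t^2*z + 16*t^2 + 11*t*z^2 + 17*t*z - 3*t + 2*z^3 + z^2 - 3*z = -5*t^3 + t^2*(4*z + 34) + t*(11*z^2 - 92*z + 97) + 2*z^3 - 18*z^2 - 2*z + 18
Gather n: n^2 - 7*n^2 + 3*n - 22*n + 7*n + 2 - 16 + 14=-6*n^2 - 12*n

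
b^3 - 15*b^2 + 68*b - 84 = (b - 7)*(b - 6)*(b - 2)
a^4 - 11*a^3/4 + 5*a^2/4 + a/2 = a*(a - 2)*(a - 1)*(a + 1/4)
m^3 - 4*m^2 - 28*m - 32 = (m - 8)*(m + 2)^2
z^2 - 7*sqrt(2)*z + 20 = (z - 5*sqrt(2))*(z - 2*sqrt(2))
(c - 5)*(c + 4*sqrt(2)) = c^2 - 5*c + 4*sqrt(2)*c - 20*sqrt(2)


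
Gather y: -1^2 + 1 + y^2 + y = y^2 + y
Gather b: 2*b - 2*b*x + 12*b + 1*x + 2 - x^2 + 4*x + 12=b*(14 - 2*x) - x^2 + 5*x + 14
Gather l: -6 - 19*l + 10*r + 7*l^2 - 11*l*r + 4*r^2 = 7*l^2 + l*(-11*r - 19) + 4*r^2 + 10*r - 6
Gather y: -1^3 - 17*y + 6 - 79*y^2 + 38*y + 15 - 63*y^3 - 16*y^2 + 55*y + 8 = -63*y^3 - 95*y^2 + 76*y + 28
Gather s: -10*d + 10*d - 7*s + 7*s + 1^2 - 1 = 0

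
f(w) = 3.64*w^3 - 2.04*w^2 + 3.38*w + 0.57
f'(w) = 10.92*w^2 - 4.08*w + 3.38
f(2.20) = 36.89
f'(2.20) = 47.26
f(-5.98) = -871.00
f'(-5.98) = 418.28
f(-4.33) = -347.82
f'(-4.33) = 225.78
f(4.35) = 276.29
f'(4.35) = 192.27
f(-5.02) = -528.29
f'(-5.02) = 299.05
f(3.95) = 206.42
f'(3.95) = 157.64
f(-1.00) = -8.49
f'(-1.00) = 18.38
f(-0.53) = -2.34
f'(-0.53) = 8.61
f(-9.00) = -2848.65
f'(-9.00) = 924.62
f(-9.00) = -2848.65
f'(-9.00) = 924.62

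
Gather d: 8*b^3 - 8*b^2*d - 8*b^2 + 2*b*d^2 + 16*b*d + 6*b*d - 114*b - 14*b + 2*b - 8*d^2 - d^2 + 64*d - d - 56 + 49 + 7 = 8*b^3 - 8*b^2 - 126*b + d^2*(2*b - 9) + d*(-8*b^2 + 22*b + 63)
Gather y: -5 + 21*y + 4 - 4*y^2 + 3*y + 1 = -4*y^2 + 24*y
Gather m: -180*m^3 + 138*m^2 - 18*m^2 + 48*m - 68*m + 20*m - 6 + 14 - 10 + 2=-180*m^3 + 120*m^2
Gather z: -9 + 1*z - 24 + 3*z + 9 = 4*z - 24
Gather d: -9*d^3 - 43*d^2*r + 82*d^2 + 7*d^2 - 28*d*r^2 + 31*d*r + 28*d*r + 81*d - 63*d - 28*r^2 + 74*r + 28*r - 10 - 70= -9*d^3 + d^2*(89 - 43*r) + d*(-28*r^2 + 59*r + 18) - 28*r^2 + 102*r - 80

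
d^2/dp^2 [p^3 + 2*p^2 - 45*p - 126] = 6*p + 4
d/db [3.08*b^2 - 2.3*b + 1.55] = 6.16*b - 2.3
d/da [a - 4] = 1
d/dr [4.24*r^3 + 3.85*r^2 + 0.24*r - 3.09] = 12.72*r^2 + 7.7*r + 0.24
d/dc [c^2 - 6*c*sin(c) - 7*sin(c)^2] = -6*c*cos(c) + 2*c - 6*sin(c) - 7*sin(2*c)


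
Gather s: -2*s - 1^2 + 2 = 1 - 2*s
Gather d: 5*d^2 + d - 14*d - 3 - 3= 5*d^2 - 13*d - 6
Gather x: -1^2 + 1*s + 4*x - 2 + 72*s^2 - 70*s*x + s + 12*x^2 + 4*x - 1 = 72*s^2 + 2*s + 12*x^2 + x*(8 - 70*s) - 4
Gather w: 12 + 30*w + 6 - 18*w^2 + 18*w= -18*w^2 + 48*w + 18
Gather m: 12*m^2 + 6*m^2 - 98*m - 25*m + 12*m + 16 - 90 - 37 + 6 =18*m^2 - 111*m - 105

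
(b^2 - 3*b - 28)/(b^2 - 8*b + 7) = (b + 4)/(b - 1)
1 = 1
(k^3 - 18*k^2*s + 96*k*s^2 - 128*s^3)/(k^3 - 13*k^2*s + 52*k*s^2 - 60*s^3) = (k^2 - 16*k*s + 64*s^2)/(k^2 - 11*k*s + 30*s^2)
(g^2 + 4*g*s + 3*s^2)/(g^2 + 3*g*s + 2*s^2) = (g + 3*s)/(g + 2*s)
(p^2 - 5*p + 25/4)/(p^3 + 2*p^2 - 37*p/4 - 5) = (2*p - 5)/(2*p^2 + 9*p + 4)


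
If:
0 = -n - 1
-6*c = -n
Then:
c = -1/6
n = -1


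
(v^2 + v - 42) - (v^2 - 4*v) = 5*v - 42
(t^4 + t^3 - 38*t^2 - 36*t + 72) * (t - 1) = t^5 - 39*t^3 + 2*t^2 + 108*t - 72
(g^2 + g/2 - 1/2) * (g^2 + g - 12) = g^4 + 3*g^3/2 - 12*g^2 - 13*g/2 + 6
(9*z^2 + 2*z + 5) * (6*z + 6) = 54*z^3 + 66*z^2 + 42*z + 30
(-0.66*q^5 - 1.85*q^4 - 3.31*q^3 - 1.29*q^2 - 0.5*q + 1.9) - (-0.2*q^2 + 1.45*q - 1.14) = -0.66*q^5 - 1.85*q^4 - 3.31*q^3 - 1.09*q^2 - 1.95*q + 3.04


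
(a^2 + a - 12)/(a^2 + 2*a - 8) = (a - 3)/(a - 2)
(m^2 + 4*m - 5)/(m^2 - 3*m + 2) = (m + 5)/(m - 2)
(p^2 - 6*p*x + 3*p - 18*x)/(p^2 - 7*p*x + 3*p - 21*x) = (-p + 6*x)/(-p + 7*x)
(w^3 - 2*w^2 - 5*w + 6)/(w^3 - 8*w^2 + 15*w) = (w^2 + w - 2)/(w*(w - 5))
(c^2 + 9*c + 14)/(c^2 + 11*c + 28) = (c + 2)/(c + 4)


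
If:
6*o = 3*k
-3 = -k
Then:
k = 3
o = 3/2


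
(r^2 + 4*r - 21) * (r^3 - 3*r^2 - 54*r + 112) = r^5 + r^4 - 87*r^3 - 41*r^2 + 1582*r - 2352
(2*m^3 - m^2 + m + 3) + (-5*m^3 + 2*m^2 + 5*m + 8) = -3*m^3 + m^2 + 6*m + 11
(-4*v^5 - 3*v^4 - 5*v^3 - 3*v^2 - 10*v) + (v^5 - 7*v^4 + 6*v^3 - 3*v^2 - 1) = -3*v^5 - 10*v^4 + v^3 - 6*v^2 - 10*v - 1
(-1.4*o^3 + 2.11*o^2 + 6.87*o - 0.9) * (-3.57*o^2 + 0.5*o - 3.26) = 4.998*o^5 - 8.2327*o^4 - 18.9069*o^3 - 0.230599999999999*o^2 - 22.8462*o + 2.934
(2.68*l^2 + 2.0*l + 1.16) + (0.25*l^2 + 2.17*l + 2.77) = 2.93*l^2 + 4.17*l + 3.93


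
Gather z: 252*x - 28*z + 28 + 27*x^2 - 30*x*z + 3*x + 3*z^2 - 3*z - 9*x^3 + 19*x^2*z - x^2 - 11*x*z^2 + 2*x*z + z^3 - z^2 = -9*x^3 + 26*x^2 + 255*x + z^3 + z^2*(2 - 11*x) + z*(19*x^2 - 28*x - 31) + 28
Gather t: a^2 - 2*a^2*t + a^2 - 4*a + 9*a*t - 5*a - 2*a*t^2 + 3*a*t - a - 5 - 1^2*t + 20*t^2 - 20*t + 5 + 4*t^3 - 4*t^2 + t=2*a^2 - 10*a + 4*t^3 + t^2*(16 - 2*a) + t*(-2*a^2 + 12*a - 20)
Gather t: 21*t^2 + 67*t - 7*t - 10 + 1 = 21*t^2 + 60*t - 9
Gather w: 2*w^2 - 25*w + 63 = 2*w^2 - 25*w + 63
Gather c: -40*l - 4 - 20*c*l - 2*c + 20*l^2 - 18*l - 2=c*(-20*l - 2) + 20*l^2 - 58*l - 6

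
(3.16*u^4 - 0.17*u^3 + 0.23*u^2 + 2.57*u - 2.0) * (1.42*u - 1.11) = 4.4872*u^5 - 3.749*u^4 + 0.5153*u^3 + 3.3941*u^2 - 5.6927*u + 2.22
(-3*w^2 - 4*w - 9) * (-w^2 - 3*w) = 3*w^4 + 13*w^3 + 21*w^2 + 27*w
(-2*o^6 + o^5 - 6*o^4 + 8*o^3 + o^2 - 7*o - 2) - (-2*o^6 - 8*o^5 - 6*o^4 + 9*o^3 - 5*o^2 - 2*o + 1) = 9*o^5 - o^3 + 6*o^2 - 5*o - 3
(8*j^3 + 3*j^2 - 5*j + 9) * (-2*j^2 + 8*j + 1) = -16*j^5 + 58*j^4 + 42*j^3 - 55*j^2 + 67*j + 9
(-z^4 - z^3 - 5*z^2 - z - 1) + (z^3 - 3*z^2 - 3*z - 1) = -z^4 - 8*z^2 - 4*z - 2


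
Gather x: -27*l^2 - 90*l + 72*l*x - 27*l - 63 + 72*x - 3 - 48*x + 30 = -27*l^2 - 117*l + x*(72*l + 24) - 36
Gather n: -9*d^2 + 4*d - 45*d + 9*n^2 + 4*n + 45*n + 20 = -9*d^2 - 41*d + 9*n^2 + 49*n + 20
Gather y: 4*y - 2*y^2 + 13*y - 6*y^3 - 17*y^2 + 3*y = -6*y^3 - 19*y^2 + 20*y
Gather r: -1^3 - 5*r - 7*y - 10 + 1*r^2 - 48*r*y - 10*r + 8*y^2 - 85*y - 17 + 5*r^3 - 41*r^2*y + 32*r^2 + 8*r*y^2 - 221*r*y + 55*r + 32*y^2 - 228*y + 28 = 5*r^3 + r^2*(33 - 41*y) + r*(8*y^2 - 269*y + 40) + 40*y^2 - 320*y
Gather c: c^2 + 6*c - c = c^2 + 5*c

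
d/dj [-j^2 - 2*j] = -2*j - 2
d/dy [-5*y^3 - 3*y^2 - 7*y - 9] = -15*y^2 - 6*y - 7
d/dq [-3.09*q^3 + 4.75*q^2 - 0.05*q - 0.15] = -9.27*q^2 + 9.5*q - 0.05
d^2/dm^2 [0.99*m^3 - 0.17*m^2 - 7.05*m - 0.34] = 5.94*m - 0.34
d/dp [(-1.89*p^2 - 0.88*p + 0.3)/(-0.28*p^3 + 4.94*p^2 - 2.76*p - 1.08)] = (-0.5292*p^4 - 0.492799999999999*p^3 + 9.8156*p^2 + 1.1184*p + 1.7784)/(0.0784*p^6 - 2.7664*p^5 + 25.9492*p^4 - 26.664*p^3 - 3.0528*p^2 + 5.9616*p + 1.1664)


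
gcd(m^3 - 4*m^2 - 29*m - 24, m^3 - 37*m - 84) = m + 3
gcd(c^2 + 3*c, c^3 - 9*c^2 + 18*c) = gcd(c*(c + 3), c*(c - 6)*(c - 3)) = c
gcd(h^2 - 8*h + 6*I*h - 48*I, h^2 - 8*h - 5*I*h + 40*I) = h - 8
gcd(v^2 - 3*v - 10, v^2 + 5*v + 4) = 1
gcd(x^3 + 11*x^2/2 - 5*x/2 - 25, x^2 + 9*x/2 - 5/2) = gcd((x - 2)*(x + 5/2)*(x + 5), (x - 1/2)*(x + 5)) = x + 5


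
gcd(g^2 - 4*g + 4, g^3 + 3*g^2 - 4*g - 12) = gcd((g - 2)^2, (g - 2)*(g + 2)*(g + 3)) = g - 2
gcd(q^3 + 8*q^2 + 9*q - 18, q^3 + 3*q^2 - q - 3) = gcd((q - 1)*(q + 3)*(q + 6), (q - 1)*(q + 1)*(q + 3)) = q^2 + 2*q - 3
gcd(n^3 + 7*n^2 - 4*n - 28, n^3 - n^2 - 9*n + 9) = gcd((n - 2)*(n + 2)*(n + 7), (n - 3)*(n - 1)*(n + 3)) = 1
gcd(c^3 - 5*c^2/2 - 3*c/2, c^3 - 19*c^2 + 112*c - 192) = c - 3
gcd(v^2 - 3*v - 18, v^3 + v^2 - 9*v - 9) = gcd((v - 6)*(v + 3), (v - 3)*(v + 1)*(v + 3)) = v + 3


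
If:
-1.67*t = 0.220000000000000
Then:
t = -0.13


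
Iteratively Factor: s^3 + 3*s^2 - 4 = (s + 2)*(s^2 + s - 2) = (s - 1)*(s + 2)*(s + 2)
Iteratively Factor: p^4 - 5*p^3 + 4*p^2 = (p)*(p^3 - 5*p^2 + 4*p) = p^2*(p^2 - 5*p + 4) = p^2*(p - 1)*(p - 4)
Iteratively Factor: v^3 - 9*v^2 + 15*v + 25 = (v - 5)*(v^2 - 4*v - 5) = (v - 5)^2*(v + 1)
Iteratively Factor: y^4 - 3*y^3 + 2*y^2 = (y)*(y^3 - 3*y^2 + 2*y) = y*(y - 1)*(y^2 - 2*y) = y^2*(y - 1)*(y - 2)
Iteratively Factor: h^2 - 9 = (h - 3)*(h + 3)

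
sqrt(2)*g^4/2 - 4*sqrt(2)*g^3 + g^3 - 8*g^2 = g^2*(g - 8)*(sqrt(2)*g/2 + 1)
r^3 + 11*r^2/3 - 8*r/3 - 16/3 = (r - 4/3)*(r + 1)*(r + 4)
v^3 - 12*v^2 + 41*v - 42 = (v - 7)*(v - 3)*(v - 2)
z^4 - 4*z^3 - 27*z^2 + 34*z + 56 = (z - 7)*(z - 2)*(z + 1)*(z + 4)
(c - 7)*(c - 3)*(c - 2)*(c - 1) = c^4 - 13*c^3 + 53*c^2 - 83*c + 42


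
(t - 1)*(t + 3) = t^2 + 2*t - 3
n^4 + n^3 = n^3*(n + 1)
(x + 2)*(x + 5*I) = x^2 + 2*x + 5*I*x + 10*I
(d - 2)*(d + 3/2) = d^2 - d/2 - 3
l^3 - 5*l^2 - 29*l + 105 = (l - 7)*(l - 3)*(l + 5)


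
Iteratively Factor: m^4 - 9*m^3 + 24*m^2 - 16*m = (m - 1)*(m^3 - 8*m^2 + 16*m) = m*(m - 1)*(m^2 - 8*m + 16) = m*(m - 4)*(m - 1)*(m - 4)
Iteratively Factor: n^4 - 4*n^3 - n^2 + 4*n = (n + 1)*(n^3 - 5*n^2 + 4*n) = n*(n + 1)*(n^2 - 5*n + 4) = n*(n - 1)*(n + 1)*(n - 4)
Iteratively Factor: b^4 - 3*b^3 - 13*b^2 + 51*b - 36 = (b - 3)*(b^3 - 13*b + 12) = (b - 3)*(b - 1)*(b^2 + b - 12) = (b - 3)*(b - 1)*(b + 4)*(b - 3)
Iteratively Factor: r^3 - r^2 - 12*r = (r)*(r^2 - r - 12) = r*(r + 3)*(r - 4)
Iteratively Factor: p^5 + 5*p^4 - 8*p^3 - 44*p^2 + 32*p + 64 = (p + 4)*(p^4 + p^3 - 12*p^2 + 4*p + 16) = (p + 1)*(p + 4)*(p^3 - 12*p + 16) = (p - 2)*(p + 1)*(p + 4)*(p^2 + 2*p - 8) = (p - 2)^2*(p + 1)*(p + 4)*(p + 4)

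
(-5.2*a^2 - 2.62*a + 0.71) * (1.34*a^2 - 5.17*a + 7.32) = -6.968*a^4 + 23.3732*a^3 - 23.5672*a^2 - 22.8491*a + 5.1972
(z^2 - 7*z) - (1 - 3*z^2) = 4*z^2 - 7*z - 1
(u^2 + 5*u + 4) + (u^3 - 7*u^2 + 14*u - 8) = u^3 - 6*u^2 + 19*u - 4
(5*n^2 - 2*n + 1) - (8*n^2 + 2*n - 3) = -3*n^2 - 4*n + 4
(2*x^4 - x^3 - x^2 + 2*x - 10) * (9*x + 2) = 18*x^5 - 5*x^4 - 11*x^3 + 16*x^2 - 86*x - 20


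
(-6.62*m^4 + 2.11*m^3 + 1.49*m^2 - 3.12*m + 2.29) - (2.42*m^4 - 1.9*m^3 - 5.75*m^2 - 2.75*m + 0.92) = -9.04*m^4 + 4.01*m^3 + 7.24*m^2 - 0.37*m + 1.37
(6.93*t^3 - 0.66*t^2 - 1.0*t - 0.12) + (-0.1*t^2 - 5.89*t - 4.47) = 6.93*t^3 - 0.76*t^2 - 6.89*t - 4.59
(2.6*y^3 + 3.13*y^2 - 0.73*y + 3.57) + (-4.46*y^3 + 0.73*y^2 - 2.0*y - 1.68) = -1.86*y^3 + 3.86*y^2 - 2.73*y + 1.89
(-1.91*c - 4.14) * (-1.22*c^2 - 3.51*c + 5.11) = 2.3302*c^3 + 11.7549*c^2 + 4.7713*c - 21.1554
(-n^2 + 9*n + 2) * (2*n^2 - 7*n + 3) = -2*n^4 + 25*n^3 - 62*n^2 + 13*n + 6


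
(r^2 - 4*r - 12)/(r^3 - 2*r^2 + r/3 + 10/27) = 27*(r^2 - 4*r - 12)/(27*r^3 - 54*r^2 + 9*r + 10)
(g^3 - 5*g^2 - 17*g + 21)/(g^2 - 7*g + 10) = (g^3 - 5*g^2 - 17*g + 21)/(g^2 - 7*g + 10)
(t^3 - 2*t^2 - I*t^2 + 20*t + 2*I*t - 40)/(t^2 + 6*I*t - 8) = (t^2 - t*(2 + 5*I) + 10*I)/(t + 2*I)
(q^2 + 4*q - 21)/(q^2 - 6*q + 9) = (q + 7)/(q - 3)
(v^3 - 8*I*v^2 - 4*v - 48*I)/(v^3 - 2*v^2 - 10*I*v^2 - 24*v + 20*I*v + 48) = (v + 2*I)/(v - 2)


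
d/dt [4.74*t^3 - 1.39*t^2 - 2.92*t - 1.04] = 14.22*t^2 - 2.78*t - 2.92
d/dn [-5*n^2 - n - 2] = -10*n - 1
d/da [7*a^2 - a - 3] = 14*a - 1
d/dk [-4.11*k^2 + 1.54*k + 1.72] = 1.54 - 8.22*k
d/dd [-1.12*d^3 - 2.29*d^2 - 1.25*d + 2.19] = -3.36*d^2 - 4.58*d - 1.25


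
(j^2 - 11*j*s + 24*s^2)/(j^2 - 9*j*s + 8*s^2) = (-j + 3*s)/(-j + s)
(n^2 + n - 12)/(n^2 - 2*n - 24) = (n - 3)/(n - 6)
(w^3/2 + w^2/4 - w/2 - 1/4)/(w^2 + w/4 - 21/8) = 2*(2*w^3 + w^2 - 2*w - 1)/(8*w^2 + 2*w - 21)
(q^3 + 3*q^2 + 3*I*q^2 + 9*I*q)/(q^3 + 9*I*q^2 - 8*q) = (q^2 + 3*q*(1 + I) + 9*I)/(q^2 + 9*I*q - 8)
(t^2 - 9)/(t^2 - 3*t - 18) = (t - 3)/(t - 6)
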